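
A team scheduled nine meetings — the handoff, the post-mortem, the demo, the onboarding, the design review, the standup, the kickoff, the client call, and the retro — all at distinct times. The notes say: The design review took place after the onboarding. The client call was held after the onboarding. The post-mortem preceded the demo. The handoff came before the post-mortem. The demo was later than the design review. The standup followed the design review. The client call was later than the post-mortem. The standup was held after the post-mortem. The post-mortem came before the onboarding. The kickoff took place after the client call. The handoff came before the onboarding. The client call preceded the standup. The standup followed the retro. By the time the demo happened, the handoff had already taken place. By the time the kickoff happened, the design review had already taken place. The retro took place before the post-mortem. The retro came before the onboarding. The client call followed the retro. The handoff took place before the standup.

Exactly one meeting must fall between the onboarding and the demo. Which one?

Tracing the constraints gives the onboarding → the design review → the demo, so the design review sits after the onboarding and before the demo.
No other meeting is forced both after the onboarding and before the demo.

the design review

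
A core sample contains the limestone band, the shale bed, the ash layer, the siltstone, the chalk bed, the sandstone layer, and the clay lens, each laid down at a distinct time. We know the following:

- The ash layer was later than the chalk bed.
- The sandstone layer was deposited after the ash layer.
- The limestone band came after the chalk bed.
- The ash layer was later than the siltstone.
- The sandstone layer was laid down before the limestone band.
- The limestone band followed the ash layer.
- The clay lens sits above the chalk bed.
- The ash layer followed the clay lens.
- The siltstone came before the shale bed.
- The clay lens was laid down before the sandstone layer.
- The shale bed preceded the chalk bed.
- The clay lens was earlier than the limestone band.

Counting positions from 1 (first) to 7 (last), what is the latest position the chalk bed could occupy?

The chalk bed must come before the ash layer, the clay lens, the limestone band, and the sandstone layer — 4 layers forced after it.
Everything else can be placed before the chalk bed in some valid order, so the chalk bed can sit as late as position 7 − 4 = 3.

3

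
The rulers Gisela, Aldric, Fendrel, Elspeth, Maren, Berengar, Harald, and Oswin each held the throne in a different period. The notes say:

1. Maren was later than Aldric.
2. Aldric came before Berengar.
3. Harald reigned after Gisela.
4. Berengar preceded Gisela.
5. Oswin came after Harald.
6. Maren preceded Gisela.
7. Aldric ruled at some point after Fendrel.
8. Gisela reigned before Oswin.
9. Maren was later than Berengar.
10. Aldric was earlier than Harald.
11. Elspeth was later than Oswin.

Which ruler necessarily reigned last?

Every other ruler has a chain of constraints placing them before Elspeth, so Elspeth is last.

Elspeth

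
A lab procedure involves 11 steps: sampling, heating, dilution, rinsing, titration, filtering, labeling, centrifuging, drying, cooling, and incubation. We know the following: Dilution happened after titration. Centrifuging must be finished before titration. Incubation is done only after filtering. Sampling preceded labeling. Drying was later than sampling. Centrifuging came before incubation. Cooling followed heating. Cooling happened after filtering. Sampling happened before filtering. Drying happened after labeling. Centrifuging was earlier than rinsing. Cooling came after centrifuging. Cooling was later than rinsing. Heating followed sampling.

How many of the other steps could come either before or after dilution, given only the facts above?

Forced before dilution: centrifuging and titration.
That leaves cooling, drying, filtering, heating, incubation, labeling, rinsing, and sampling with no forced order relative to dilution — 8.

8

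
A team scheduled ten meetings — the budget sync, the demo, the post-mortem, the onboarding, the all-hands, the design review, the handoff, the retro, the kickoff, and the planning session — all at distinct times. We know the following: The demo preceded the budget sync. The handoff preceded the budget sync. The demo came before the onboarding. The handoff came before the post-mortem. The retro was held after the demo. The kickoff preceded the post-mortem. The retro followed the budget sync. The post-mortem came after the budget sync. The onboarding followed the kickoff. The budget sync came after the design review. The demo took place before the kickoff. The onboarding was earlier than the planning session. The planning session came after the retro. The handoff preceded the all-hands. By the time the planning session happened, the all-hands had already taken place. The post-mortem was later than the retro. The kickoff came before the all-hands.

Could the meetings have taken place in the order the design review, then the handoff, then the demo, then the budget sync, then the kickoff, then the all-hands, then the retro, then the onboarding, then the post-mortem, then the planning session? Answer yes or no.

yes

Check each stated constraint against the proposed order — e.g. the demo is ahead of the onboarding; the handoff is ahead of the post-mortem. Every pair is in the required order; nothing is violated.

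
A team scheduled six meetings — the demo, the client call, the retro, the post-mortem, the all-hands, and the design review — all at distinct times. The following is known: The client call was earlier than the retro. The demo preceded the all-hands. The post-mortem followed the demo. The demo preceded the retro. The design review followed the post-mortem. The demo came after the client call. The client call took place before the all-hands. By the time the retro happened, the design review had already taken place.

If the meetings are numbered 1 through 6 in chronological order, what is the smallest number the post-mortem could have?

The client call and the demo must both come before the post-mortem — 2 forced predecessors.
Nothing else is forced ahead of the post-mortem, so its earliest slot is position 2 + 1 = 3.

3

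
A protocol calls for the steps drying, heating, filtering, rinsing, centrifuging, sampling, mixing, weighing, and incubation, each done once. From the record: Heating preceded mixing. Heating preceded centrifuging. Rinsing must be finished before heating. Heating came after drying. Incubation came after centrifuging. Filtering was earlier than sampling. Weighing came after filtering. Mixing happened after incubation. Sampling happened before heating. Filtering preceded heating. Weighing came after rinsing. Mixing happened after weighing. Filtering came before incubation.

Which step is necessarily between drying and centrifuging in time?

heating

Tracing the constraints gives drying → heating → centrifuging, so heating sits after drying and before centrifuging.
No other step is forced both after drying and before centrifuging.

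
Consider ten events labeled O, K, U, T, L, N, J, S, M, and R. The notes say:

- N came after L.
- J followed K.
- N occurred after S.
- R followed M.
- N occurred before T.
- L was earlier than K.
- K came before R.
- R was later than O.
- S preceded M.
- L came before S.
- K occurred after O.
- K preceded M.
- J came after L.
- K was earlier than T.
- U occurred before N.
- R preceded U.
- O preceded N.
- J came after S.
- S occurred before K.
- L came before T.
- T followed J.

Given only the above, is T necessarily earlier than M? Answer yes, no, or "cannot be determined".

no

Tracing the constraints gives M → R → U → N → T, so M must come before T.
That means T cannot be before M.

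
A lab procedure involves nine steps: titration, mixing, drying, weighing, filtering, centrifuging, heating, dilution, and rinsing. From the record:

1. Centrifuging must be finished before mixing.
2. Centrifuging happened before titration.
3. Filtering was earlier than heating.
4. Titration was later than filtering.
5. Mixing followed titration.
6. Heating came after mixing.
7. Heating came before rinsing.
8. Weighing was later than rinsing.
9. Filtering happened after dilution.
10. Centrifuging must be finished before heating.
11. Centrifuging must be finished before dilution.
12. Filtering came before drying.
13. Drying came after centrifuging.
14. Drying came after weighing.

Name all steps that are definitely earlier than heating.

Directly stated before heating: centrifuging, filtering, and mixing.
Dilution reaches heating via dilution → filtering → heating.
Titration reaches heating via titration → mixing → heating.
No chain forces weighing (or any of the others) ahead of heating.

centrifuging, dilution, filtering, mixing, titration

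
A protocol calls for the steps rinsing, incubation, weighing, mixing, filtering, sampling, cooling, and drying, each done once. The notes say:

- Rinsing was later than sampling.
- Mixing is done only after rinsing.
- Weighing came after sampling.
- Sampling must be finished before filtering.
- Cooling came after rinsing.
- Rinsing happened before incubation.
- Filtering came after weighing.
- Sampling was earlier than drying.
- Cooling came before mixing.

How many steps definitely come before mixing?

3

Directly stated before mixing: cooling and rinsing.
Sampling reaches mixing via sampling → rinsing → mixing.
That's cooling, rinsing, and sampling — 3 in all.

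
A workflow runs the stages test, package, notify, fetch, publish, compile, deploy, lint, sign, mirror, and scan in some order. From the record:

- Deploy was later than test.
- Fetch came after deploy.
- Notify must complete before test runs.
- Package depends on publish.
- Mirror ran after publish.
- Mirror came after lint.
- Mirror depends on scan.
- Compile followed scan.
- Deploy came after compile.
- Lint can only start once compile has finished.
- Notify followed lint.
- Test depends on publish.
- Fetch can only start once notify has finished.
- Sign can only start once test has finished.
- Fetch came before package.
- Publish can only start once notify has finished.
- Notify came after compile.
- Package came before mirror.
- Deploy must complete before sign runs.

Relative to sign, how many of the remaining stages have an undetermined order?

3

Forced before sign: compile, deploy, lint, notify, publish, scan, and test.
That leaves fetch, mirror, and package with no forced order relative to sign — 3.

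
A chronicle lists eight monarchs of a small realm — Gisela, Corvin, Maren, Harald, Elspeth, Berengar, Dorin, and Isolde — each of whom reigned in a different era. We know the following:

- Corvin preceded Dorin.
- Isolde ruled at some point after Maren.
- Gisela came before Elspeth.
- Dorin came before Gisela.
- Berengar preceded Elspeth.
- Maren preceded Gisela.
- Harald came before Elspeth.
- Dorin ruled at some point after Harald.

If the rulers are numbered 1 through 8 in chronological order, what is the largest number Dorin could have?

6

Dorin must come before Elspeth and Gisela — 2 rulers forced after them.
Everything else can be placed before Dorin in some valid order, so Dorin can sit as late as position 8 − 2 = 6.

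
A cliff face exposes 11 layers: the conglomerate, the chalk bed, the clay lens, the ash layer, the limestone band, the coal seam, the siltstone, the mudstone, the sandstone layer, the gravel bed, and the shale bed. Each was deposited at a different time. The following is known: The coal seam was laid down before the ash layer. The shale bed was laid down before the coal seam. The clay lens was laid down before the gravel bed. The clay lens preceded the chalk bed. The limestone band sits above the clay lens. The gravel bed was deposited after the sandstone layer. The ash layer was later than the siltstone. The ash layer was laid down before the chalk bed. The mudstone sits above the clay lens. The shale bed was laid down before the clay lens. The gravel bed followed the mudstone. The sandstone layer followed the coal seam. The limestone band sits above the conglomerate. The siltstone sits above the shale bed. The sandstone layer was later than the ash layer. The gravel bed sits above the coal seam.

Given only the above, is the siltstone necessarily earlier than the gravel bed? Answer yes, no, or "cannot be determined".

yes

Chain the constraints: the siltstone → the ash layer → the sandstone layer → the gravel bed. Each link is directly stated, so the siltstone comes before the gravel bed.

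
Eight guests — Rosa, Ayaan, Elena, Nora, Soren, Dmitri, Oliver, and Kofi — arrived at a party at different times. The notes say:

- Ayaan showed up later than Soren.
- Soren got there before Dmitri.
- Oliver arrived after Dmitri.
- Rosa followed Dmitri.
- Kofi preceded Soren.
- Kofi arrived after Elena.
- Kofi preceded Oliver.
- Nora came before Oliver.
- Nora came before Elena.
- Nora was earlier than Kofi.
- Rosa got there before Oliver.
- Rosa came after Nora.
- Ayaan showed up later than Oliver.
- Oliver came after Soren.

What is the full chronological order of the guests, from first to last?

Nora, Elena, Kofi, Soren, Dmitri, Rosa, Oliver, Ayaan

The constraints fix every adjacent pair, so only one ordering works:
Nora → Elena → Kofi → Soren → Dmitri → Rosa → Oliver → Ayaan.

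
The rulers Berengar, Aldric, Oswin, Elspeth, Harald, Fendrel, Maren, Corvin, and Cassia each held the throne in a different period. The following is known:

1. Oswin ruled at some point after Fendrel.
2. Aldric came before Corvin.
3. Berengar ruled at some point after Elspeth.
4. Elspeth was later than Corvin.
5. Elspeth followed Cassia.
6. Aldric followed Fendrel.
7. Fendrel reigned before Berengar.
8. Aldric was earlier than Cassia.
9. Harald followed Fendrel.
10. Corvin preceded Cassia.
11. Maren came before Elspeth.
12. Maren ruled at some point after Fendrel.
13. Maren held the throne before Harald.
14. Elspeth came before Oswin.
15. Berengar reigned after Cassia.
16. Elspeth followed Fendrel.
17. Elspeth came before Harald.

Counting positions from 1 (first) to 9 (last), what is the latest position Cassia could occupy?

5

Cassia must come before Berengar, Elspeth, Harald, and Oswin — 4 rulers forced after them.
Everything else can be placed before Cassia in some valid order, so Cassia can sit as late as position 9 − 4 = 5.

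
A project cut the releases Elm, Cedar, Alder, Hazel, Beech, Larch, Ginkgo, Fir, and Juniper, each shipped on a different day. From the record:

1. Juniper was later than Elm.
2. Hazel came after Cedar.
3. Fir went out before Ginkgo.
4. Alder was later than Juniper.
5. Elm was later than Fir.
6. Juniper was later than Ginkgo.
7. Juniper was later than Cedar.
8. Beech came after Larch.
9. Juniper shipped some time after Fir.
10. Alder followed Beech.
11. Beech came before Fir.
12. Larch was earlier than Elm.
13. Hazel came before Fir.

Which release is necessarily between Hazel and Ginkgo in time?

Fir

Tracing the constraints gives Hazel → Fir → Ginkgo, so Fir sits after Hazel and before Ginkgo.
No other release is forced both after Hazel and before Ginkgo.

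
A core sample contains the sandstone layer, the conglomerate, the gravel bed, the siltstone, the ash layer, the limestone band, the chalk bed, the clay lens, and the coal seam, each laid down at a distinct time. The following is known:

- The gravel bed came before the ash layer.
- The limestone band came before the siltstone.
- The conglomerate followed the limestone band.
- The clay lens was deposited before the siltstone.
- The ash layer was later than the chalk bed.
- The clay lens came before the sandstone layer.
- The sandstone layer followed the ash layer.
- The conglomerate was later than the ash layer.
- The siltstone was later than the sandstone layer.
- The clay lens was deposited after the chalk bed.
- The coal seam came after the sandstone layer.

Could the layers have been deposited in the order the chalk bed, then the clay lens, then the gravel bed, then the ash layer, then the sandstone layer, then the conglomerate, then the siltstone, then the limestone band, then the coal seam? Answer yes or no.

no

The constraints require the limestone band before the siltstone, but in the proposed sequence the siltstone appears ahead of the limestone band. That one violation is enough.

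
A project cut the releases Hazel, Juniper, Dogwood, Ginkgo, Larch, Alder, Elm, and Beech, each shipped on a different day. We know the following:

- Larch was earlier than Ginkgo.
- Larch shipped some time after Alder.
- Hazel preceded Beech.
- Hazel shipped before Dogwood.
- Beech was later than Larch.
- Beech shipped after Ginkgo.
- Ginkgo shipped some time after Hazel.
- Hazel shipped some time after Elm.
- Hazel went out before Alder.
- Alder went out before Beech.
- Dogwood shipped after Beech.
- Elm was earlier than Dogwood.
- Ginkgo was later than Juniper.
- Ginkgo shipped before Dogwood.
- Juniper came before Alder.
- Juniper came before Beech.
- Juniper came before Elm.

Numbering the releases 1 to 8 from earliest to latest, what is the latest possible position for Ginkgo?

Ginkgo must come before Beech and Dogwood — 2 releases forced after it.
Everything else can be placed before Ginkgo in some valid order, so Ginkgo can sit as late as position 8 − 2 = 6.

6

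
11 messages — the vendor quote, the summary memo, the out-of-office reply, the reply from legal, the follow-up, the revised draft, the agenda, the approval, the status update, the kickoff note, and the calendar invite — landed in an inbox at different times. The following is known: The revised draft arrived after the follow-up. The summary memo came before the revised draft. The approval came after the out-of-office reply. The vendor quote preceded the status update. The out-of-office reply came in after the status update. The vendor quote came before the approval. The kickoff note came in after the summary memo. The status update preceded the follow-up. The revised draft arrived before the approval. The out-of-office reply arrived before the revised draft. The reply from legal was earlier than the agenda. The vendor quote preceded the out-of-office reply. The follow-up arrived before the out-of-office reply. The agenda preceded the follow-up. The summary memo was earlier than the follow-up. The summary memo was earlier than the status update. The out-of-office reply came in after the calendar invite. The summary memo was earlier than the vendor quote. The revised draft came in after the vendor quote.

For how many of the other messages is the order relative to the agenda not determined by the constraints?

Forced before the agenda: the reply from legal; forced after the agenda: the approval, the follow-up, the out-of-office reply, and the revised draft.
That leaves the calendar invite, the kickoff note, the status update, the summary memo, and the vendor quote with no forced order relative to the agenda — 5.

5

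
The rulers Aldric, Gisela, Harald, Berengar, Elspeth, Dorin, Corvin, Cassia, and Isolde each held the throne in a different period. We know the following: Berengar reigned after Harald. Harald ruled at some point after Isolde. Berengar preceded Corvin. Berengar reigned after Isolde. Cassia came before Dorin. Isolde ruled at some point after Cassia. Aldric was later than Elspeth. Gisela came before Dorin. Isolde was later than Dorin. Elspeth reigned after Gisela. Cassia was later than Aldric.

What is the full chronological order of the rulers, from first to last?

Gisela, Elspeth, Aldric, Cassia, Dorin, Isolde, Harald, Berengar, Corvin

The constraints fix every adjacent pair, so only one ordering works:
Gisela → Elspeth → Aldric → Cassia → Dorin → Isolde → Harald → Berengar → Corvin.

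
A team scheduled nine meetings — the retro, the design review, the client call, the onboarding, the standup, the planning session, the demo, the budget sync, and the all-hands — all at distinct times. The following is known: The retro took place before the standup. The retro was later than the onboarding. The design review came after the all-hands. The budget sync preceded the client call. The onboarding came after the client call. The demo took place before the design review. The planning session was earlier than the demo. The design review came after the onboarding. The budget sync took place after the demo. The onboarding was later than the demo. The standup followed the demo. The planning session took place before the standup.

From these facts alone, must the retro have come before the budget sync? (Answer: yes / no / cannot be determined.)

Tracing the constraints gives the budget sync → the client call → the onboarding → the retro, so the budget sync must come before the retro.
That means the retro cannot be before the budget sync.

no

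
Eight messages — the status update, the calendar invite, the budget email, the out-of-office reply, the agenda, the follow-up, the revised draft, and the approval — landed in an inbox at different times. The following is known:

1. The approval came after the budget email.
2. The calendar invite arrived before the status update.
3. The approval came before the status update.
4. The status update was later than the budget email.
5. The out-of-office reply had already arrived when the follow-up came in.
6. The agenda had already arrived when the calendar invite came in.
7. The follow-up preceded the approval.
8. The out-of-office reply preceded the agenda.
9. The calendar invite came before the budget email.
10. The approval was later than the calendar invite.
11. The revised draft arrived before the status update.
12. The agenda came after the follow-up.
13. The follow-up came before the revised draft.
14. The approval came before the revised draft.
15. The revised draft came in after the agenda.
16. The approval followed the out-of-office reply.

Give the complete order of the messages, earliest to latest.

the out-of-office reply, the follow-up, the agenda, the calendar invite, the budget email, the approval, the revised draft, the status update

The constraints fix every adjacent pair, so only one ordering works:
the out-of-office reply → the follow-up → the agenda → the calendar invite → the budget email → the approval → the revised draft → the status update.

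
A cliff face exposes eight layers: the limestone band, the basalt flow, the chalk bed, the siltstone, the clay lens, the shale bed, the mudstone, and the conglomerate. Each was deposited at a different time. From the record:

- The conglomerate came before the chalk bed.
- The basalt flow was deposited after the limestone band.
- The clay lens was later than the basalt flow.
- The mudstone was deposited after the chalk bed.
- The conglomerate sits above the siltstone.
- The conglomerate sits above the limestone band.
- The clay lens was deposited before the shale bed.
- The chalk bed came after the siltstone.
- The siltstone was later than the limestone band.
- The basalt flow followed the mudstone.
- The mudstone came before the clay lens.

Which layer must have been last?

the shale bed

Every other layer has a chain of constraints placing it before the shale bed, so the shale bed is last.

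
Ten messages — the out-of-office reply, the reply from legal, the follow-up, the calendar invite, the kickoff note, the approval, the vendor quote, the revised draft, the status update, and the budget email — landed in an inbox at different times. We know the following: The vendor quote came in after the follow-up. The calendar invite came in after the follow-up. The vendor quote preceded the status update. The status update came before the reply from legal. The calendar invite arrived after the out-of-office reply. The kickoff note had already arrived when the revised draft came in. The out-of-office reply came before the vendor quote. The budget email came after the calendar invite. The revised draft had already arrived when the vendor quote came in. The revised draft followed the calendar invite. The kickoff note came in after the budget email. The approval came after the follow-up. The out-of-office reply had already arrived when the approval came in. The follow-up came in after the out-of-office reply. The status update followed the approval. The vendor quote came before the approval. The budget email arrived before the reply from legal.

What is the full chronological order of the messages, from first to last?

the out-of-office reply, the follow-up, the calendar invite, the budget email, the kickoff note, the revised draft, the vendor quote, the approval, the status update, the reply from legal

The constraints fix every adjacent pair, so only one ordering works:
the out-of-office reply → the follow-up → the calendar invite → the budget email → the kickoff note → the revised draft → the vendor quote → the approval → the status update → the reply from legal.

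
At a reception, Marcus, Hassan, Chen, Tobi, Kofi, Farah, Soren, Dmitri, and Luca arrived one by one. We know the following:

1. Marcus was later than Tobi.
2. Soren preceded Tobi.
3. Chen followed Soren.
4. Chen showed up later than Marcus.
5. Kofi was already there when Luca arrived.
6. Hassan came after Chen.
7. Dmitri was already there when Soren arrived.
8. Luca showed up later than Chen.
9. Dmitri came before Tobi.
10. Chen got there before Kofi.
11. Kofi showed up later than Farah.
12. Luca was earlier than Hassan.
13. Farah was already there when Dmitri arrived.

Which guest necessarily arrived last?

Hassan

Every other guest has a chain of constraints placing them before Hassan, so Hassan is last.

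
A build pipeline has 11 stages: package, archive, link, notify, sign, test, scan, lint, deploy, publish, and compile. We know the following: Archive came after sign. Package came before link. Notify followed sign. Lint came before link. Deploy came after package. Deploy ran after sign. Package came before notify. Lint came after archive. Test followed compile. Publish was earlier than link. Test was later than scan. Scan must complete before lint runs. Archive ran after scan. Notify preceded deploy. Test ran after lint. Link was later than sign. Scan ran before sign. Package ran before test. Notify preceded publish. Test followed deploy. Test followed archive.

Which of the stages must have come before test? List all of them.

Directly stated before test: archive, compile, deploy, lint, package, and scan.
Notify reaches test via notify → deploy → test.
Sign reaches test via sign → deploy → test.

archive, compile, deploy, lint, notify, package, scan, sign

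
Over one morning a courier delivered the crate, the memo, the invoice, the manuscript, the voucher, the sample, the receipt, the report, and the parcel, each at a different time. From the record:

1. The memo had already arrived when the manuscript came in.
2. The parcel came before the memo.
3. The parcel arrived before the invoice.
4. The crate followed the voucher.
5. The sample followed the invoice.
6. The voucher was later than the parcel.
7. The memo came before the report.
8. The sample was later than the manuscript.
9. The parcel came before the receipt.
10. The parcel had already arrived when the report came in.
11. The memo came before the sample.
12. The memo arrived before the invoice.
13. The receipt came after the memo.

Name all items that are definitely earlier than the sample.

Directly stated before the sample: the invoice, the manuscript, and the memo.
The parcel reaches the sample via the parcel → the memo → the sample.

the invoice, the manuscript, the memo, the parcel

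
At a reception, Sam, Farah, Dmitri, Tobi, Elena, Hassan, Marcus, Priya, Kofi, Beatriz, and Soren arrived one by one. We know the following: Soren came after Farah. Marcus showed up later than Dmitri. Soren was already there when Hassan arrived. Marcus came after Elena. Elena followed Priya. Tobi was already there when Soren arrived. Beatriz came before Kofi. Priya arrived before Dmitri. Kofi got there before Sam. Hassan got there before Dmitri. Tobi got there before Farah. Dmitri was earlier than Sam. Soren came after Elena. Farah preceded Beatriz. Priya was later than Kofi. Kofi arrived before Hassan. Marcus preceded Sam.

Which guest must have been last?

Every other guest has a chain of constraints placing them before Sam, so Sam is last.

Sam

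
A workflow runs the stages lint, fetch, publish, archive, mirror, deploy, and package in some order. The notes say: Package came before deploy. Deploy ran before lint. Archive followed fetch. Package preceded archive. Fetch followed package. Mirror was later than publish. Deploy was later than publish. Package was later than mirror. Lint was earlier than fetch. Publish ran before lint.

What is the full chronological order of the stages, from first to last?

The constraints fix every adjacent pair, so only one ordering works:
publish → mirror → package → deploy → lint → fetch → archive.

publish, mirror, package, deploy, lint, fetch, archive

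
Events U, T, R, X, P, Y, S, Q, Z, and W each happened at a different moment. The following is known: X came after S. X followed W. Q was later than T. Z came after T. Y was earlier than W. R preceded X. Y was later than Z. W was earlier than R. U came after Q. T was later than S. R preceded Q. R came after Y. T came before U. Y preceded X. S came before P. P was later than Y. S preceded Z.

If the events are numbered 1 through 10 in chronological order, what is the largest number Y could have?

4

Y must come before P, Q, R, U, W, and X — 6 events forced after it.
Everything else can be placed before Y in some valid order, so Y can sit as late as position 10 − 6 = 4.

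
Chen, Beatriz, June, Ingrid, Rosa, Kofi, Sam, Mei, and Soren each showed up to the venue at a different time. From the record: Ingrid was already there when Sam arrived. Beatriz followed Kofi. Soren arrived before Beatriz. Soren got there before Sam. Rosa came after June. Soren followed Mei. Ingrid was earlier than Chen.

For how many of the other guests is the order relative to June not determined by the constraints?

Forced after June: Rosa.
That leaves Beatriz, Chen, Ingrid, Kofi, Mei, Sam, and Soren with no forced order relative to June — 7.

7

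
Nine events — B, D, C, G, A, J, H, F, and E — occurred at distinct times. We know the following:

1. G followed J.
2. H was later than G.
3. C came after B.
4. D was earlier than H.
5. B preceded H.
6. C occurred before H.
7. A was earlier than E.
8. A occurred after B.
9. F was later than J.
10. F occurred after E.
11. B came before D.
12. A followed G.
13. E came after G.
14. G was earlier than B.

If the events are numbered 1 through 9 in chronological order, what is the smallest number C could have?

B, G, and J must all come before C — 3 forced predecessors.
Nothing else is forced ahead of C, so its earliest slot is position 3 + 1 = 4.

4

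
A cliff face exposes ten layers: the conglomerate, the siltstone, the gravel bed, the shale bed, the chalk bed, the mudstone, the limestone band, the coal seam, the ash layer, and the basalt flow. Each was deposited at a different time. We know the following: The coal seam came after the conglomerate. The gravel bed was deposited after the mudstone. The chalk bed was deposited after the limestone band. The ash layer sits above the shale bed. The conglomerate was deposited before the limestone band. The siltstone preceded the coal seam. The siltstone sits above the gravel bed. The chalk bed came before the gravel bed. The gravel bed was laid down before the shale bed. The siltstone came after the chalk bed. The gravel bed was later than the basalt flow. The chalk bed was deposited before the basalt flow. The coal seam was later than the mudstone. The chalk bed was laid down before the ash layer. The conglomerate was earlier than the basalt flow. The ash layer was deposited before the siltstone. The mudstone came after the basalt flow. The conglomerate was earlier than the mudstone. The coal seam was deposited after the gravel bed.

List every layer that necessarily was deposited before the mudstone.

the basalt flow, the chalk bed, the conglomerate, the limestone band

Directly stated before the mudstone: the basalt flow and the conglomerate.
The chalk bed reaches the mudstone via the chalk bed → the basalt flow → the mudstone.
The limestone band reaches the mudstone via the limestone band → the chalk bed → the basalt flow → the mudstone.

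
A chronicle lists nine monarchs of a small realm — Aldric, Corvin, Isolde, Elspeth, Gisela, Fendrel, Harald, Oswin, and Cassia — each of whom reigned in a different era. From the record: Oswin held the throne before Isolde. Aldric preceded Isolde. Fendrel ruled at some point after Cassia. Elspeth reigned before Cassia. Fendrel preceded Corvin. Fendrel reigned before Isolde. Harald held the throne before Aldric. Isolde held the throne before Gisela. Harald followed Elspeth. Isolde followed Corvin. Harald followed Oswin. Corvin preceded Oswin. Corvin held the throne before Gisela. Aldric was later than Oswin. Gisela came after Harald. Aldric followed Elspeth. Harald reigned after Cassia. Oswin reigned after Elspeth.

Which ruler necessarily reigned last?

Every other ruler has a chain of constraints placing them before Gisela, so Gisela is last.

Gisela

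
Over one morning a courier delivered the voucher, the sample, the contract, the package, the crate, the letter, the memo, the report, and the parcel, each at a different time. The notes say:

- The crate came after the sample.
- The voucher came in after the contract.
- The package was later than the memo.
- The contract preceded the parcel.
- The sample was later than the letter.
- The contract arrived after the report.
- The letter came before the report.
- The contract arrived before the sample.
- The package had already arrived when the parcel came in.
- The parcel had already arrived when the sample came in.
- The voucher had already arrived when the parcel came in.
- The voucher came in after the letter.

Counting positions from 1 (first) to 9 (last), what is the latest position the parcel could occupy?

The parcel must come before the crate and the sample — 2 items forced after it.
Everything else can be placed before the parcel in some valid order, so the parcel can sit as late as position 9 − 2 = 7.

7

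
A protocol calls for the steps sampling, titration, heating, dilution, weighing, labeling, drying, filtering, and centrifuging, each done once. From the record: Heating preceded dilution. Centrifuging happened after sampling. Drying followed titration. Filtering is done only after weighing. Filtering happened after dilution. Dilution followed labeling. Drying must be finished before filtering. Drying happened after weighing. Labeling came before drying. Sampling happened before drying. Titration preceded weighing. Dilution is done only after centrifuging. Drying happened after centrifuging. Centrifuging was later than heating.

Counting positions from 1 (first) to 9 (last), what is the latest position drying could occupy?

8

Drying must come before filtering — 1 step forced after it.
Everything else can be placed before drying in some valid order, so drying can sit as late as position 9 − 1 = 8.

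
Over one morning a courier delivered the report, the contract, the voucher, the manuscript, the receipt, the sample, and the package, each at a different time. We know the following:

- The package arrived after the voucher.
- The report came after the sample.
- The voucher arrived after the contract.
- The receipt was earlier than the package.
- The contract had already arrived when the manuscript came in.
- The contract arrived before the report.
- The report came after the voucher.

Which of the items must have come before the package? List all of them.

the contract, the receipt, the voucher

Directly stated before the package: the receipt and the voucher.
The contract reaches the package via the contract → the voucher → the package.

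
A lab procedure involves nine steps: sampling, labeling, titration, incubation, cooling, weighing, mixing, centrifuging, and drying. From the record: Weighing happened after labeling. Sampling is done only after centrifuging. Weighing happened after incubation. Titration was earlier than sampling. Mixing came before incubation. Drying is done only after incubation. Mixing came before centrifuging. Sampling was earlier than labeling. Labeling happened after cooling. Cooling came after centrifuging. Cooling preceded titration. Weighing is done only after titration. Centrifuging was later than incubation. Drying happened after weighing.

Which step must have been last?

drying

Every other step has a chain of constraints placing it before drying, so drying is last.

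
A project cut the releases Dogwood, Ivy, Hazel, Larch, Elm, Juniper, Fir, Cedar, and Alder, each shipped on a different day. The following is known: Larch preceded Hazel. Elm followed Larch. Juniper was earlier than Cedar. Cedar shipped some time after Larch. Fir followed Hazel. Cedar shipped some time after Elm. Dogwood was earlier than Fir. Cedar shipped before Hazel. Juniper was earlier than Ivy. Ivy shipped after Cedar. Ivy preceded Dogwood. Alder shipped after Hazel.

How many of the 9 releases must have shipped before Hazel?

4

Directly stated before Hazel: Cedar and Larch.
Elm reaches Hazel via Elm → Cedar → Hazel.
Juniper reaches Hazel via Juniper → Cedar → Hazel.
No chain forces Fir (or any of the others) ahead of Hazel.
That's Cedar, Elm, Juniper, and Larch — 4 in all.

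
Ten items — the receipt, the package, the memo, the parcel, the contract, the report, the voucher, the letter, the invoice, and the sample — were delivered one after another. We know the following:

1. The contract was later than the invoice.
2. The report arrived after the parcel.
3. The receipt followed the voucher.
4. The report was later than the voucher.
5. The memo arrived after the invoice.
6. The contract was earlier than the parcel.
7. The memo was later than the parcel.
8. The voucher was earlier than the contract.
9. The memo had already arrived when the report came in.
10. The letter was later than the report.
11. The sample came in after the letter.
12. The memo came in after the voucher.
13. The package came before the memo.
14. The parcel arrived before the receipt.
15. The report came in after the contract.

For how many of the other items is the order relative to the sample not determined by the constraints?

Forced before the sample: the contract, the invoice, the letter, the memo, the package, the parcel, the report, and the voucher.
That leaves the receipt with no forced order relative to the sample — 1.

1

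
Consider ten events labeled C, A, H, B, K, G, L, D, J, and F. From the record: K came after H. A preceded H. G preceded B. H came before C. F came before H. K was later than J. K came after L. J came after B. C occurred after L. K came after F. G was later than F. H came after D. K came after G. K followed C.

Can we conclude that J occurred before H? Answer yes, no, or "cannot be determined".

No chain of stated constraints runs from J to H, and none runs from H to J either.
So the relative order of J and H is not fixed by the given facts.

cannot be determined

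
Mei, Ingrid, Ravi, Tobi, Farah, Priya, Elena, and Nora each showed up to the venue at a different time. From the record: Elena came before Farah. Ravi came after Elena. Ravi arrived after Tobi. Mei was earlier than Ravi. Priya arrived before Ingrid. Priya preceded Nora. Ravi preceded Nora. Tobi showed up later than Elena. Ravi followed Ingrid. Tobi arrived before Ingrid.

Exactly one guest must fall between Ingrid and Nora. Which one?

Ravi

Tracing the constraints gives Ingrid → Ravi → Nora, so Ravi sits after Ingrid and before Nora.
No other guest is forced both after Ingrid and before Nora.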